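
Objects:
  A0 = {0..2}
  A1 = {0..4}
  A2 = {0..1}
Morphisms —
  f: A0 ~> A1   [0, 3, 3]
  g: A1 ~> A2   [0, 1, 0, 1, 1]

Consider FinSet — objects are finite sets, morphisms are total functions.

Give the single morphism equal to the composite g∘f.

Answer: [0, 1, 1]

Derivation:
  0 f~>0 g~>0
  1 f~>3 g~>1
  2 f~>3 g~>1
composite: [0, 1, 1]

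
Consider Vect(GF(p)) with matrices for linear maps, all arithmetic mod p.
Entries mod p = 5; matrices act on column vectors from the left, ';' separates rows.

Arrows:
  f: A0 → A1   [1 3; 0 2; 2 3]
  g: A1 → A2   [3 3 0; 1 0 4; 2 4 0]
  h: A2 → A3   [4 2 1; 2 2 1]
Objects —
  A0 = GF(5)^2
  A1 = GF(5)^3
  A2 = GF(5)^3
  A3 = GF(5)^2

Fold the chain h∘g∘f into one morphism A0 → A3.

Answer: [2 4; 1 4]

Trace:
  e0=[1,0] f→[1,0,2] g→[3,4,2] h→[2,1]
  e1=[0,1] f→[3,2,3] g→[0,0,4] h→[4,4]
result: [2 4; 1 4]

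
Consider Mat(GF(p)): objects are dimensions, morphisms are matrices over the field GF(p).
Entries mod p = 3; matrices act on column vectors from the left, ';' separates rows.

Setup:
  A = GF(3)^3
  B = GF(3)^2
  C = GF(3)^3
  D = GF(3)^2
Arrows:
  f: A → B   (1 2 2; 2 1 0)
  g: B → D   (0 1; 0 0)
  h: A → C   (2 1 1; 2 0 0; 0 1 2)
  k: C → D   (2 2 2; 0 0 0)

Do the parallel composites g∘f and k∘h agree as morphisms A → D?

Answer: COMMUTES

Work:
1) trace f;g:
  e0=⟨1,0,0⟩ f→⟨1,2⟩ g→⟨2,0⟩
  e1=⟨0,1,0⟩ f→⟨2,1⟩ g→⟨1,0⟩
  e2=⟨0,0,1⟩ f→⟨2,0⟩ g→⟨0,0⟩
  composite₁ = (2 1 0; 0 0 0)
2) trace h;k:
  e0=⟨1,0,0⟩ h→⟨2,2,0⟩ k→⟨2,0⟩
  e1=⟨0,1,0⟩ h→⟨1,0,1⟩ k→⟨1,0⟩
  e2=⟨0,0,1⟩ h→⟨1,0,2⟩ k→⟨0,0⟩
  composite₂ = (2 1 0; 0 0 0)
Equal? same morphism ✓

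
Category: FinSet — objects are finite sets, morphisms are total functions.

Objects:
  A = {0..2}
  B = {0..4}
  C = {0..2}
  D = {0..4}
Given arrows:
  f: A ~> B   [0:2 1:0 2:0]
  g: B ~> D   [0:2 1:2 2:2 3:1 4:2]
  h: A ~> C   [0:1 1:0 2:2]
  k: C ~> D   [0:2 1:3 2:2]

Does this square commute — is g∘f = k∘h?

Answer: DOES NOT COMMUTE

Trace:
1) trace f;g:
  0 f~>2 g~>2
  1 f~>0 g~>2
  2 f~>0 g~>2
  result₁ = [0:2 1:2 2:2]
2) trace h;k:
  0 h~>1 k~>3
  1 h~>0 k~>2
  2 h~>2 k~>2
  result₂ = [0:3 1:2 2:2]
Equal? differ; not commutative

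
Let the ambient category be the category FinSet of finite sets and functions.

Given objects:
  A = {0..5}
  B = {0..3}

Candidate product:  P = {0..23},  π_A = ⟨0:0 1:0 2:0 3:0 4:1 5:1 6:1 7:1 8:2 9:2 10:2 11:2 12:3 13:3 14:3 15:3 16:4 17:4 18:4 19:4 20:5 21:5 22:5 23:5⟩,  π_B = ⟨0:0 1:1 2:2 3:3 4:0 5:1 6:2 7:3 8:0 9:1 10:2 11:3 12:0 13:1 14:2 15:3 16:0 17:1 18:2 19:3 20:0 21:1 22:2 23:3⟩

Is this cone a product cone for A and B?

|A|·|B| = 6·4 = 24;  |P| = 24
Check the pairing map k ↦ (π_A(k), π_B(k)):
  0 : (0,0)
  1 : (0,1)
  2 : (0,2)
  3 : (0,3)
  4 : (1,0)
  5 : (1,1)
  6 : (1,2)
  7 : (1,3)
  8 : (2,0)
  9 : (2,1)
  10 : (2,2)
  11 : (2,3)
  12 : (3,0)
  13 : (3,1)
  14 : (3,2)
  15 : (3,3)
  16 : (4,0)
  17 : (4,1)
  18 : (4,2)
  19 : (4,3)
  20 : (5,0)
  21 : (5,1)
  22 : (5,2)
  23 : (5,3)
distinct pairs in image: 24 / 24 needed
  → bijection onto A×B; projections well-typed.

Answer: VALID PRODUCT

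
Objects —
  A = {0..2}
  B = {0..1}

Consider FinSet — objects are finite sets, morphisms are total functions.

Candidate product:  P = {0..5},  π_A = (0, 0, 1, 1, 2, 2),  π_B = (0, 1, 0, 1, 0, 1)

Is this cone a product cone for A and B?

Answer: VALID PRODUCT

Trace:
|A|·|B| = 3·2 = 6;  |P| = 6
Check the pairing map k ↦ (π_A(k), π_B(k)):
  0 -> (0,0)
  1 -> (0,1)
  2 -> (1,0)
  3 -> (1,1)
  4 -> (2,0)
  5 -> (2,1)
distinct pairs in image: 6 / 6 needed
  → bijection onto A×B; projections well-typed.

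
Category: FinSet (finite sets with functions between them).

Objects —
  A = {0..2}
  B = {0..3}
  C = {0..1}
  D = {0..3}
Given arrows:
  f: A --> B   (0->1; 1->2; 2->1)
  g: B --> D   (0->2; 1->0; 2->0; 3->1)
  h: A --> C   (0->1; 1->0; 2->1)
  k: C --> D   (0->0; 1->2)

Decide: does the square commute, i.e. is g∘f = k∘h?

Path 1 = f;g:
  0 f-->1 g-->0
  1 f-->2 g-->0
  2 f-->1 g-->0
  composite₁ = (0->0; 1->0; 2->0)
Path 2 = h;k:
  0 h-->1 k-->2
  1 h-->0 k-->0
  2 h-->1 k-->2
  composite₂ = (0->2; 1->0; 2->2)
Equal? differ; not commutative

Answer: DOES NOT COMMUTE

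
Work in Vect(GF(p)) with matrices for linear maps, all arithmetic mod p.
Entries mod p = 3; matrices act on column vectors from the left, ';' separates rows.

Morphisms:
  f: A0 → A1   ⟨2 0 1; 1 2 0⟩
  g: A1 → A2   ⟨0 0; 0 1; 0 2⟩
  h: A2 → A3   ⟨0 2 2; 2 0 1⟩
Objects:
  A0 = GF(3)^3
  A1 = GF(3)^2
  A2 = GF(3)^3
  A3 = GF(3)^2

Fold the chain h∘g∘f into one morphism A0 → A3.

  e0=(1,0,0) f→(2,1) g→(0,1,2) h→(0,2)
  e1=(0,1,0) f→(0,2) g→(0,2,1) h→(0,1)
  e2=(0,0,1) f→(1,0) g→(0,0,0) h→(0,0)
composite: ⟨0 0 0; 2 1 0⟩

Answer: ⟨0 0 0; 2 1 0⟩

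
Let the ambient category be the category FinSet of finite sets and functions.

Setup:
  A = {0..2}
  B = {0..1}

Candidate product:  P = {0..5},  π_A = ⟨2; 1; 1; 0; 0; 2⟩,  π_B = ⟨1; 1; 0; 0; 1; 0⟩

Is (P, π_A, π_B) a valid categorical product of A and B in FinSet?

Answer: VALID PRODUCT

Derivation:
|A|·|B| = 3·2 = 6;  |P| = 6
Check the pairing map k ↦ (π_A(k), π_B(k)):
  0 -> (2,1)
  1 -> (1,1)
  2 -> (1,0)
  3 -> (0,0)
  4 -> (0,1)
  5 -> (2,0)
distinct pairs in image: 6 / 6 needed
  → bijection onto A×B; projections well-typed.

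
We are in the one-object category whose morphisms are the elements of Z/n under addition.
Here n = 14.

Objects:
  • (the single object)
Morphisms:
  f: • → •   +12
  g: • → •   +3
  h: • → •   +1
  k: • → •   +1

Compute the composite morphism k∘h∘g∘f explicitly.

Answer: +3

Derivation:
  0 +12≡12 +3≡1 +1≡2 +1≡3  (mod 14)
⟦path⟧: +3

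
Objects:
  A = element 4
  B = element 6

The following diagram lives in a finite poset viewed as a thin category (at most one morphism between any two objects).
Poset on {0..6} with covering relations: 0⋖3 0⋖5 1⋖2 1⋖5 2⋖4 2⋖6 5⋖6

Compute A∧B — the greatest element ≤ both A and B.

Answer: A∧B = 2

Work:
Lower bounds of A=4 and B=6: {1,2}
  1 ⊑ 2
  2 ⊑ 2
glb = 2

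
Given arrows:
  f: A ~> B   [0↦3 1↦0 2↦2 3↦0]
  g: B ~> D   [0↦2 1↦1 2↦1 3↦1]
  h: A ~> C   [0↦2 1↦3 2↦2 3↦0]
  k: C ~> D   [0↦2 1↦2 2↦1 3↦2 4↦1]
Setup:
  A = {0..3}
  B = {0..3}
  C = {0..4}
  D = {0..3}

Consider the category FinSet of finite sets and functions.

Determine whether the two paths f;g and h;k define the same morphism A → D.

1) trace f;g:
  0 f~>3 g~>1
  1 f~>0 g~>2
  2 f~>2 g~>1
  3 f~>0 g~>2
  ⟦path⟧₁ = [0↦1 1↦2 2↦1 3↦2]
2) trace h;k:
  0 h~>2 k~>1
  1 h~>3 k~>2
  2 h~>2 k~>1
  3 h~>0 k~>2
  ⟦path⟧₂ = [0↦1 1↦2 2↦1 3↦2]
Equal? equal; square commutes

Answer: COMMUTES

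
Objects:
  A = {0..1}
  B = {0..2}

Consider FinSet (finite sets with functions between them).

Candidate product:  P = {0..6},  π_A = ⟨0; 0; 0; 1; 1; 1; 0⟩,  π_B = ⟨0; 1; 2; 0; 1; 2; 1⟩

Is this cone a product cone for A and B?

|A|·|B| = 2·3 = 6;  |P| = 7
  → cardinalities differ; no bijection possible.

Answer: NOT A VALID PRODUCT — |P|=7 ≠ |A|·|B|=6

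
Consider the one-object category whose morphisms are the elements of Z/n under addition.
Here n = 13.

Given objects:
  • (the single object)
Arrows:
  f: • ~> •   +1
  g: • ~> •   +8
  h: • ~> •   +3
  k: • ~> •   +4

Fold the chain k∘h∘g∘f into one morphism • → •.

  0 +1≡1 +8≡9 +3≡12 +4≡3  (mod 13)
⟦path⟧: +3

Answer: +3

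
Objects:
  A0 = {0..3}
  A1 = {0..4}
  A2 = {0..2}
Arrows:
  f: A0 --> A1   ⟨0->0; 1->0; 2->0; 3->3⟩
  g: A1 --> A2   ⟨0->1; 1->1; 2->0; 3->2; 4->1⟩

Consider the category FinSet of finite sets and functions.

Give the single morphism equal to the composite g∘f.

  0 f-->0 g-->1
  1 f-->0 g-->1
  2 f-->0 g-->1
  3 f-->3 g-->2
⟦path⟧: ⟨0->1; 1->1; 2->1; 3->2⟩

Answer: ⟨0->1; 1->1; 2->1; 3->2⟩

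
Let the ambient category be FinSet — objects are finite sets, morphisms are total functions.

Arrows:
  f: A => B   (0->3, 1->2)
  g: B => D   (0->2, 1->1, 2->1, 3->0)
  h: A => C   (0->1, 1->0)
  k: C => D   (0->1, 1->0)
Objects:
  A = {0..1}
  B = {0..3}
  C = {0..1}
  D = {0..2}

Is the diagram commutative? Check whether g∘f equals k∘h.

1) trace f;g:
  0 f=>3 g=>0
  1 f=>2 g=>1
  result₁ = (0->0, 1->1)
2) trace h;k:
  0 h=>1 k=>0
  1 h=>0 k=>1
  result₂ = (0->0, 1->1)
Equal? same morphism ✓

Answer: COMMUTES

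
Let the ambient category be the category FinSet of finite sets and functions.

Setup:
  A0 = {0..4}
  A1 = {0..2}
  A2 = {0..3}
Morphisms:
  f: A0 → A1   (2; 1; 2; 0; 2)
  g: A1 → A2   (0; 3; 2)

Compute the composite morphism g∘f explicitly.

Answer: (2; 3; 2; 0; 2)

Derivation:
  0 f→2 g→2
  1 f→1 g→3
  2 f→2 g→2
  3 f→0 g→0
  4 f→2 g→2
⟦path⟧: (2; 3; 2; 0; 2)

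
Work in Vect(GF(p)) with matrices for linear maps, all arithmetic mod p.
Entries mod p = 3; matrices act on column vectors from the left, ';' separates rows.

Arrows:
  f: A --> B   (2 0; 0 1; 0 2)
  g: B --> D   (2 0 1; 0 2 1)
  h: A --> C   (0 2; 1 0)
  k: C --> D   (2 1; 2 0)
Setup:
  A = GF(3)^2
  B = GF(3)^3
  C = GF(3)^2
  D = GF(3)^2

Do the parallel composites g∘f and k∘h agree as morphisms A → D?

Answer: DOES NOT COMMUTE

Trace:
Path 1 = f;g:
  e0=[1,0] f-->[2,0,0] g-->[1,0]
  e1=[0,1] f-->[0,1,2] g-->[2,1]
  composite₁ = (1 2; 0 1)
Path 2 = h;k:
  e0=[1,0] h-->[0,1] k-->[1,0]
  e1=[0,1] h-->[2,0] k-->[1,1]
  composite₂ = (1 1; 0 1)
Equal? NO — does not commute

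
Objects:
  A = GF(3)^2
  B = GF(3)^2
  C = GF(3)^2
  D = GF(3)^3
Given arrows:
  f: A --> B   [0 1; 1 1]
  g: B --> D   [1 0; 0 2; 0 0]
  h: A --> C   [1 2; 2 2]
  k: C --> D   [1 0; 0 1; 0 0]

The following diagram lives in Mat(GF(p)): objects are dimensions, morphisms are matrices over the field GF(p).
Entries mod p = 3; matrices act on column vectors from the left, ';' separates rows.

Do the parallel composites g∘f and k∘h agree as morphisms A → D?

Along f;g (path 1):
  e0=⟨1,0⟩ f-->⟨0,1⟩ g-->⟨0,2,0⟩
  e1=⟨0,1⟩ f-->⟨1,1⟩ g-->⟨1,2,0⟩
  composite₁ = [0 1; 2 2; 0 0]
Along h;k (path 2):
  e0=⟨1,0⟩ h-->⟨1,2⟩ k-->⟨1,2,0⟩
  e1=⟨0,1⟩ h-->⟨2,2⟩ k-->⟨2,2,0⟩
  composite₂ = [1 2; 2 2; 0 0]
Equal? differ; not commutative

Answer: DOES NOT COMMUTE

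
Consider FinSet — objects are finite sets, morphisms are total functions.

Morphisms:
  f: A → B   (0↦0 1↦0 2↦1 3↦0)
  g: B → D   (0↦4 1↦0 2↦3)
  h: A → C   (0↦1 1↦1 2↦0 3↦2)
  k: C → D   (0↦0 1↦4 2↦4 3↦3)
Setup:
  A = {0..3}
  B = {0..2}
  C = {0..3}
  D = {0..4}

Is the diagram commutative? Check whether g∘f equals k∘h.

Answer: COMMUTES

Work:
Along f;g (path 1):
  0 f→0 g→4
  1 f→0 g→4
  2 f→1 g→0
  3 f→0 g→4
  composite₁ = (0↦4 1↦4 2↦0 3↦4)
Along h;k (path 2):
  0 h→1 k→4
  1 h→1 k→4
  2 h→0 k→0
  3 h→2 k→4
  composite₂ = (0↦4 1↦4 2↦0 3↦4)
Equal? YES — commutes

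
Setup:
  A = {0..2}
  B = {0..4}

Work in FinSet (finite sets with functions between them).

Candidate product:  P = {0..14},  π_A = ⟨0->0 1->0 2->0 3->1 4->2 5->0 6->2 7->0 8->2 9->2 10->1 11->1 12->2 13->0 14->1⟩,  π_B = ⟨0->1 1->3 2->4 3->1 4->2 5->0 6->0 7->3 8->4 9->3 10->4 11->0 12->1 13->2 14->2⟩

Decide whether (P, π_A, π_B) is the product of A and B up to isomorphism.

|A|·|B| = 3·5 = 15;  |P| = 15
Check the pairing map k ↦ (π_A(k), π_B(k)):
  0 -> (0,1)
  1 -> (0,3)
  2 -> (0,4)
  3 -> (1,1)
  4 -> (2,2)
  5 -> (0,0)
  6 -> (2,0)
  7 -> (0,3)  ✗ repeats pair of k=1
  8 -> (2,4)
  9 -> (2,3)
  10 -> (1,4)
  11 -> (1,0)
  12 -> (2,1)
  13 -> (0,2)
  14 -> (1,2)
distinct pairs in image: 14 / 15 needed
  → (0,3) hit at k=1 and k=7

Answer: NOT A VALID PRODUCT — duplicate pair at indices 7,1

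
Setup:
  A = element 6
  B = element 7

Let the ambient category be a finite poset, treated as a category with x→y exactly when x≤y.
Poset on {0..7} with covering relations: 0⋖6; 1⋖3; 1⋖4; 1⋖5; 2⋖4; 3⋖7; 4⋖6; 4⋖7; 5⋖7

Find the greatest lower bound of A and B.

Answer: A∧B = 4

Derivation:
{x : x≤A ∧ x≤B} = {1,2,4}  (A=6, B=7)
  1 ≤ 4
  2 ≤ 4
  4 ≤ 4
glb = 4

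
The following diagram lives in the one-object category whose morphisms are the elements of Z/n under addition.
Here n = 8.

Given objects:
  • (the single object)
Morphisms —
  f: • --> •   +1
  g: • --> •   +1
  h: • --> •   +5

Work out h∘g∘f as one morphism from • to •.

  0 +1≡1 +1≡2 +5≡7  (mod 8)
composite: +7

Answer: +7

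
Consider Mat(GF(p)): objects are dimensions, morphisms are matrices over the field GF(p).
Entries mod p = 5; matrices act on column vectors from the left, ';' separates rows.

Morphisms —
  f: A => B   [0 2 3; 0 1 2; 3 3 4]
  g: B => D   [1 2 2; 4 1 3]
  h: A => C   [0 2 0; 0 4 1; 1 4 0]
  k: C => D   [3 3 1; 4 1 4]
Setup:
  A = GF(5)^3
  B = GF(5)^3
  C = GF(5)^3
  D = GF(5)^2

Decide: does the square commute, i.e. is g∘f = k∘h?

Along f;g (path 1):
  e0=⟨1,0,0⟩ f=>⟨0,0,3⟩ g=>⟨1,4⟩
  e1=⟨0,1,0⟩ f=>⟨2,1,3⟩ g=>⟨0,3⟩
  e2=⟨0,0,1⟩ f=>⟨3,2,4⟩ g=>⟨0,1⟩
  composite₁ = [1 0 0; 4 3 1]
Along h;k (path 2):
  e0=⟨1,0,0⟩ h=>⟨0,0,1⟩ k=>⟨1,4⟩
  e1=⟨0,1,0⟩ h=>⟨2,4,4⟩ k=>⟨2,3⟩
  e2=⟨0,0,1⟩ h=>⟨0,1,0⟩ k=>⟨3,1⟩
  composite₂ = [1 2 3; 4 3 1]
Equal? distinct morphisms ✗

Answer: DOES NOT COMMUTE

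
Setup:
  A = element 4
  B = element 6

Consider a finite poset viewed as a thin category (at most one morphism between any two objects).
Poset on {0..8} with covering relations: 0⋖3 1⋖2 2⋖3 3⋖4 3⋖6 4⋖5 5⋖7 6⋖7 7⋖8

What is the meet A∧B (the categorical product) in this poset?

Lower bounds of A=4 and B=6: {0,1,2,3}
  0 ⊑ 3
  1 ⊑ 3
  2 ⊑ 3
  3 ⊑ 3
glb = 3

Answer: A∧B = 3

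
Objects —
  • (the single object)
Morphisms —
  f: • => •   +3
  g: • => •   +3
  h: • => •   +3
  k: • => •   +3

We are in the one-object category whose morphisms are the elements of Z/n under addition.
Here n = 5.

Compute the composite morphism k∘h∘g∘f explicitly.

Answer: +2

Trace:
  0 +3≡3 +3≡1 +3≡4 +3≡2  (mod 5)
⟦path⟧: +2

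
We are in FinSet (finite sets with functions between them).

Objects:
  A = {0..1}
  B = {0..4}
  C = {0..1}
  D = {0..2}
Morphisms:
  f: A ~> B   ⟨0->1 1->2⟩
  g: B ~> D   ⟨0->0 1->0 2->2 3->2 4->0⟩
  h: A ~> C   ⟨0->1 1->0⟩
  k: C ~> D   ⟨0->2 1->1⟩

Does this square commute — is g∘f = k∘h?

Answer: DOES NOT COMMUTE

Work:
1) trace f;g:
  0 f~>1 g~>0
  1 f~>2 g~>2
  composite₁ = ⟨0->0 1->2⟩
2) trace h;k:
  0 h~>1 k~>1
  1 h~>0 k~>2
  composite₂ = ⟨0->1 1->2⟩
Equal? differ; not commutative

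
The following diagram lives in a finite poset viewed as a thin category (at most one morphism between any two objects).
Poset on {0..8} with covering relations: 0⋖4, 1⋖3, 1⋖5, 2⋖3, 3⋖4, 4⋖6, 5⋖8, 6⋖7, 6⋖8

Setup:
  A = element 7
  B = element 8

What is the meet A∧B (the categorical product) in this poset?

{x : x⊑A ∧ x⊑B} = {0,1,2,3,4,6}  (A=7, B=8)
  0 ⊑ 6
  1 ⊑ 6
  2 ⊑ 6
  3 ⊑ 6
  4 ⊑ 6
  6 ⊑ 6
glb = 6

Answer: A∧B = 6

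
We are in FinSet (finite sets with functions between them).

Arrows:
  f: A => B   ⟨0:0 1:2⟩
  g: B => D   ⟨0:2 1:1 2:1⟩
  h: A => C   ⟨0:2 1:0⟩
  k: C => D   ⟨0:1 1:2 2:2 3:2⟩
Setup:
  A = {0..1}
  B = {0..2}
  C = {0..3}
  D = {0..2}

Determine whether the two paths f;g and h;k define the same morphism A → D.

Answer: COMMUTES

Work:
Path 1 = f;g:
  0 f=>0 g=>2
  1 f=>2 g=>1
  result₁ = ⟨0:2 1:1⟩
Path 2 = h;k:
  0 h=>2 k=>2
  1 h=>0 k=>1
  result₂ = ⟨0:2 1:1⟩
Equal? equal; square commutes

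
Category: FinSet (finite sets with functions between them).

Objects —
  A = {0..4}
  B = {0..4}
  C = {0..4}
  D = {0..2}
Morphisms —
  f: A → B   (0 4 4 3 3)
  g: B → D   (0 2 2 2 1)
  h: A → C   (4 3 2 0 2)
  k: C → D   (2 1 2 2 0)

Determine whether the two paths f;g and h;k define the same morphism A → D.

1) trace f;g:
  0 f→0 g→0
  1 f→4 g→1
  2 f→4 g→1
  3 f→3 g→2
  4 f→3 g→2
  ⟦path⟧₁ = (0 1 1 2 2)
2) trace h;k:
  0 h→4 k→0
  1 h→3 k→2
  2 h→2 k→2
  3 h→0 k→2
  4 h→2 k→2
  ⟦path⟧₂ = (0 2 2 2 2)
Equal? NO — does not commute

Answer: DOES NOT COMMUTE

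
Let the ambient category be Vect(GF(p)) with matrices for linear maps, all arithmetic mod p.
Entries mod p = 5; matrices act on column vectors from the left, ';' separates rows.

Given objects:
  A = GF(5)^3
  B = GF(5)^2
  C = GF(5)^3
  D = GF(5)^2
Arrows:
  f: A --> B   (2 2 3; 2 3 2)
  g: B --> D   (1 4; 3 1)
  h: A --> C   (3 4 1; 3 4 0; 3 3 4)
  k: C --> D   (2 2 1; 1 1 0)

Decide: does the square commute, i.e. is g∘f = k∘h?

1) trace f;g:
  e0=[1,0,0] f-->[2,2] g-->[0,3]
  e1=[0,1,0] f-->[2,3] g-->[4,4]
  e2=[0,0,1] f-->[3,2] g-->[1,1]
  composite₁ = (0 4 1; 3 4 1)
2) trace h;k:
  e0=[1,0,0] h-->[3,3,3] k-->[0,1]
  e1=[0,1,0] h-->[4,4,3] k-->[4,3]
  e2=[0,0,1] h-->[1,0,4] k-->[1,1]
  composite₂ = (0 4 1; 1 3 1)
Equal? distinct morphisms ✗

Answer: DOES NOT COMMUTE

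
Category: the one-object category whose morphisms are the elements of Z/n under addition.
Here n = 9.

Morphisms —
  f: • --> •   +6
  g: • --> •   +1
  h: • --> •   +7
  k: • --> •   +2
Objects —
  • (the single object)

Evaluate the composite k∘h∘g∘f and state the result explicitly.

  0 +6≡6 +1≡7 +7≡5 +2≡7  (mod 9)
result: +7

Answer: +7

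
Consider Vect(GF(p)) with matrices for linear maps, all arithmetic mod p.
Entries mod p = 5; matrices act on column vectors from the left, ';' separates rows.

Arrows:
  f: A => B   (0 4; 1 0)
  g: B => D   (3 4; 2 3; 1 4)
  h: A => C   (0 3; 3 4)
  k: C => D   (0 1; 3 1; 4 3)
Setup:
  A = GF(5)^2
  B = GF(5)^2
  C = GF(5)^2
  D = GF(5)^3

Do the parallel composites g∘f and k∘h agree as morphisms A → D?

1) trace f;g:
  e0=[1,0] f=>[0,1] g=>[4,3,4]
  e1=[0,1] f=>[4,0] g=>[2,3,4]
  ⟦path⟧₁ = (4 2; 3 3; 4 4)
2) trace h;k:
  e0=[1,0] h=>[0,3] k=>[3,3,4]
  e1=[0,1] h=>[3,4] k=>[4,3,4]
  ⟦path⟧₂ = (3 4; 3 3; 4 4)
Equal? differ; not commutative

Answer: DOES NOT COMMUTE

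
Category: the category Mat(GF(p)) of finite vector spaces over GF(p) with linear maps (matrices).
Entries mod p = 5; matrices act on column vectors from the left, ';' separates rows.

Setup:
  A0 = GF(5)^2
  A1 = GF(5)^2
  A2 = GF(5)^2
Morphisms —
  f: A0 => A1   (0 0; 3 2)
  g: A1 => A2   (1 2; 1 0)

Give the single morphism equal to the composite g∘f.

Answer: (1 4; 0 0)

Work:
  e0=(1,0) f=>(0,3) g=>(1,0)
  e1=(0,1) f=>(0,2) g=>(4,0)
composite: (1 4; 0 0)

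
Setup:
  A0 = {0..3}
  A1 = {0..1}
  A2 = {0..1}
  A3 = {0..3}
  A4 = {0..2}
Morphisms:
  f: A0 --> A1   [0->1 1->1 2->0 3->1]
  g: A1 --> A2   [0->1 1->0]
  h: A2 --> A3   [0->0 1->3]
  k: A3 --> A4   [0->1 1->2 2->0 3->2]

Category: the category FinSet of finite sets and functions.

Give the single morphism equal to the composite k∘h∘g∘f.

  0 f-->1 g-->0 h-->0 k-->1
  1 f-->1 g-->0 h-->0 k-->1
  2 f-->0 g-->1 h-->3 k-->2
  3 f-->1 g-->0 h-->0 k-->1
result: [0->1 1->1 2->2 3->1]

Answer: [0->1 1->1 2->2 3->1]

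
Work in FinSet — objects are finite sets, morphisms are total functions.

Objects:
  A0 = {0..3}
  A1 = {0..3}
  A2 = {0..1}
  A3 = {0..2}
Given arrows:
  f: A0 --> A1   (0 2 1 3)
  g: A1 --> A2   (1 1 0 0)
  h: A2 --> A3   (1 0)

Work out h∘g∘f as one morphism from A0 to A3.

  0 f-->0 g-->1 h-->0
  1 f-->2 g-->0 h-->1
  2 f-->1 g-->1 h-->0
  3 f-->3 g-->0 h-->1
⟦path⟧: (0 1 0 1)

Answer: (0 1 0 1)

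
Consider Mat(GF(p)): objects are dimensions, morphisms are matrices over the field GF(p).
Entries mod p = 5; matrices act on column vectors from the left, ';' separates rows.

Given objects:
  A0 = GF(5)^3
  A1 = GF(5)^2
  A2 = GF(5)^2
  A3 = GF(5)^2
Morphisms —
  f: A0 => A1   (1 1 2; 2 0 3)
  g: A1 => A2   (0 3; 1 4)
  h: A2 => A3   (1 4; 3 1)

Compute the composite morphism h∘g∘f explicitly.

  e0=(1,0,0) f=>(1,2) g=>(1,4) h=>(2,2)
  e1=(0,1,0) f=>(1,0) g=>(0,1) h=>(4,1)
  e2=(0,0,1) f=>(2,3) g=>(4,4) h=>(0,1)
result: (2 4 0; 2 1 1)

Answer: (2 4 0; 2 1 1)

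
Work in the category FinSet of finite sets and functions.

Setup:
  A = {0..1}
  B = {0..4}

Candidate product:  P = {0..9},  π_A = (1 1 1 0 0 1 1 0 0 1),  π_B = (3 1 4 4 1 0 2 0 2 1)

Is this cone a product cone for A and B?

Answer: NOT A VALID PRODUCT — duplicate pair at indices 9,1

Trace:
|A|·|B| = 2·5 = 10;  |P| = 10
Check the pairing map k ↦ (π_A(k), π_B(k)):
  0 -> (1,3)
  1 -> (1,1)
  2 -> (1,4)
  3 -> (0,4)
  4 -> (0,1)
  5 -> (1,0)
  6 -> (1,2)
  7 -> (0,0)
  8 -> (0,2)
  9 -> (1,1)  ✗ repeats pair of k=1
distinct pairs in image: 9 / 10 needed
  → (1,1) hit at k=1 and k=9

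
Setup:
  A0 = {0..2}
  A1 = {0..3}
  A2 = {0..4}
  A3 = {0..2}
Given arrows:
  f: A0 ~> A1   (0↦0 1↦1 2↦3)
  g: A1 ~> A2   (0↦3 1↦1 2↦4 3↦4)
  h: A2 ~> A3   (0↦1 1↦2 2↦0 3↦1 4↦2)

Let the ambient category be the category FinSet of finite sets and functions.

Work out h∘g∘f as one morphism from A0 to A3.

Answer: (0↦1 1↦2 2↦2)

Trace:
  0 f~>0 g~>3 h~>1
  1 f~>1 g~>1 h~>2
  2 f~>3 g~>4 h~>2
composite: (0↦1 1↦2 2↦2)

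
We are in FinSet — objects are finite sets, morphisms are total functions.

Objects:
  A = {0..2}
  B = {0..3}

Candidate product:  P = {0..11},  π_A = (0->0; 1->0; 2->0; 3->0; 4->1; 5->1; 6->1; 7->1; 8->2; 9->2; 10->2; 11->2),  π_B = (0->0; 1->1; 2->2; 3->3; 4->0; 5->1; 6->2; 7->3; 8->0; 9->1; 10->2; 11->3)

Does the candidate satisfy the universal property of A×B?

Answer: VALID PRODUCT

Trace:
|A|·|B| = 3·4 = 12;  |P| = 12
Check the pairing map k ↦ (π_A(k), π_B(k)):
  0 -> (0,0)
  1 -> (0,1)
  2 -> (0,2)
  3 -> (0,3)
  4 -> (1,0)
  5 -> (1,1)
  6 -> (1,2)
  7 -> (1,3)
  8 -> (2,0)
  9 -> (2,1)
  10 -> (2,2)
  11 -> (2,3)
distinct pairs in image: 12 / 12 needed
  → bijection onto A×B; projections well-typed.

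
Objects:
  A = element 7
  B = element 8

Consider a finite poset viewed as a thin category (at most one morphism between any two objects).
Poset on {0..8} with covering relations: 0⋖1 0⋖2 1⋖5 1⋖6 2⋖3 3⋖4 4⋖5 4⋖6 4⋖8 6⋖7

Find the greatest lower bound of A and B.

Answer: A∧B = 4

Work:
{x : x<=A ∧ x<=B} = {0,2,3,4}  (A=7, B=8)
  0 <= 4
  2 <= 4
  3 <= 4
  4 <= 4
glb = 4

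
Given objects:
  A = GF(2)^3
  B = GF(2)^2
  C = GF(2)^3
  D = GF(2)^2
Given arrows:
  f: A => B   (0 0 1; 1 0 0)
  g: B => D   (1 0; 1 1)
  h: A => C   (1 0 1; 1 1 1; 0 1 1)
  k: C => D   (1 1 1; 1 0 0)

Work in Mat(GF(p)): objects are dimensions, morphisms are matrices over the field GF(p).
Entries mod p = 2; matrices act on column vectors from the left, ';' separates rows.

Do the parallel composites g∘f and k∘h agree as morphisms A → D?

1) trace f;g:
  e0=[1,0,0] f=>[0,1] g=>[0,1]
  e1=[0,1,0] f=>[0,0] g=>[0,0]
  e2=[0,0,1] f=>[1,0] g=>[1,1]
  composite₁ = (0 0 1; 1 0 1)
2) trace h;k:
  e0=[1,0,0] h=>[1,1,0] k=>[0,1]
  e1=[0,1,0] h=>[0,1,1] k=>[0,0]
  e2=[0,0,1] h=>[1,1,1] k=>[1,1]
  composite₂ = (0 0 1; 1 0 1)
Equal? equal; square commutes

Answer: COMMUTES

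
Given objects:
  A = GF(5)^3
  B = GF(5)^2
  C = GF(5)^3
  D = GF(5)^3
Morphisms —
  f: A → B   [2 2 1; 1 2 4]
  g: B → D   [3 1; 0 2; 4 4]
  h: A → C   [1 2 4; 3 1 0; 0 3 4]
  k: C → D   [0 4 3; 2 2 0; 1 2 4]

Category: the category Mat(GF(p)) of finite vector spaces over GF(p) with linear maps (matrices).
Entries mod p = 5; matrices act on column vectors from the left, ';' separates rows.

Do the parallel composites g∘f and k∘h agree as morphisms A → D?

Answer: DOES NOT COMMUTE

Trace:
Along f;g (path 1):
  e0=⟨1,0,0⟩ f→⟨2,1⟩ g→⟨2,2,2⟩
  e1=⟨0,1,0⟩ f→⟨2,2⟩ g→⟨3,4,1⟩
  e2=⟨0,0,1⟩ f→⟨1,4⟩ g→⟨2,3,0⟩
  result₁ = [2 3 2; 2 4 3; 2 1 0]
Along h;k (path 2):
  e0=⟨1,0,0⟩ h→⟨1,3,0⟩ k→⟨2,3,2⟩
  e1=⟨0,1,0⟩ h→⟨2,1,3⟩ k→⟨3,1,1⟩
  e2=⟨0,0,1⟩ h→⟨4,0,4⟩ k→⟨2,3,0⟩
  result₂ = [2 3 2; 3 1 3; 2 1 0]
Equal? NO — does not commute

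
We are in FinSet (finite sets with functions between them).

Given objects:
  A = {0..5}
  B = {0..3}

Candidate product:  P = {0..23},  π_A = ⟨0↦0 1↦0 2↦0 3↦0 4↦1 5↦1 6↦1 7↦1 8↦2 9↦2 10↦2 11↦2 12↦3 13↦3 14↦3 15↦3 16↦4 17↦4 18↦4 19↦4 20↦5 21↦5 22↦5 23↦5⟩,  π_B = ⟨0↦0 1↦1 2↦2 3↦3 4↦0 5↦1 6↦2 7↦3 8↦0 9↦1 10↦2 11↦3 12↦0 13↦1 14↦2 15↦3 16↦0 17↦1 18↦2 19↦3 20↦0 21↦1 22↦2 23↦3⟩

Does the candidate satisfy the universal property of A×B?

|A|·|B| = 6·4 = 24;  |P| = 24
Check the pairing map k ↦ (π_A(k), π_B(k)):
  0 ↦ (0,0)
  1 ↦ (0,1)
  2 ↦ (0,2)
  3 ↦ (0,3)
  4 ↦ (1,0)
  5 ↦ (1,1)
  6 ↦ (1,2)
  7 ↦ (1,3)
  8 ↦ (2,0)
  9 ↦ (2,1)
  10 ↦ (2,2)
  11 ↦ (2,3)
  12 ↦ (3,0)
  13 ↦ (3,1)
  14 ↦ (3,2)
  15 ↦ (3,3)
  16 ↦ (4,0)
  17 ↦ (4,1)
  18 ↦ (4,2)
  19 ↦ (4,3)
  20 ↦ (5,0)
  21 ↦ (5,1)
  22 ↦ (5,2)
  23 ↦ (5,3)
distinct pairs in image: 24 / 24 needed
  → bijection onto A×B; projections well-typed.

Answer: VALID PRODUCT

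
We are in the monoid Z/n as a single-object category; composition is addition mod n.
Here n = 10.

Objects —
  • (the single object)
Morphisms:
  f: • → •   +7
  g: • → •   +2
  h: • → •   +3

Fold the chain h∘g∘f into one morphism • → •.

  0 +7≡7 +2≡9 +3≡2  (mod 10)
composite: +2

Answer: +2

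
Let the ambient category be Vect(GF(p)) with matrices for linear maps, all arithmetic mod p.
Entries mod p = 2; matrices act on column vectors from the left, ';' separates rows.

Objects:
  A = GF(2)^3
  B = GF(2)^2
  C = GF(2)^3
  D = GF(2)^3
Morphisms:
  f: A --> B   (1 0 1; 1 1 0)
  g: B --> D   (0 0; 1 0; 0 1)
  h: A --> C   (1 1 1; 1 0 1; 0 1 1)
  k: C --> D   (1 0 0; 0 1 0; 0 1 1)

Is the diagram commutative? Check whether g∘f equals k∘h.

Answer: DOES NOT COMMUTE

Trace:
Path 1 = f;g:
  e0=[1,0,0] f-->[1,1] g-->[0,1,1]
  e1=[0,1,0] f-->[0,1] g-->[0,0,1]
  e2=[0,0,1] f-->[1,0] g-->[0,1,0]
  composite₁ = (0 0 0; 1 0 1; 1 1 0)
Path 2 = h;k:
  e0=[1,0,0] h-->[1,1,0] k-->[1,1,1]
  e1=[0,1,0] h-->[1,0,1] k-->[1,0,1]
  e2=[0,0,1] h-->[1,1,1] k-->[1,1,0]
  composite₂ = (1 1 1; 1 0 1; 1 1 0)
Equal? distinct morphisms ✗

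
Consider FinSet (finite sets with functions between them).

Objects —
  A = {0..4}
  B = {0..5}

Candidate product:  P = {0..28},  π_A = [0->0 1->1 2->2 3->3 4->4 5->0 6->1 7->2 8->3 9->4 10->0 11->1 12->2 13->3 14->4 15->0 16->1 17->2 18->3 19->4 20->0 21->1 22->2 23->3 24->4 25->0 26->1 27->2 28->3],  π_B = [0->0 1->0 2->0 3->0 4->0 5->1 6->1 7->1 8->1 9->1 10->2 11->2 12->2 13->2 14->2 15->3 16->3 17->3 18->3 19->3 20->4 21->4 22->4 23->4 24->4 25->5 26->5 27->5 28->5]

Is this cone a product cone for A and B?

Answer: NOT A VALID PRODUCT — |P|=29 ≠ |A|·|B|=30

Trace:
|A|·|B| = 5·6 = 30;  |P| = 29
  → cardinalities differ; no bijection possible.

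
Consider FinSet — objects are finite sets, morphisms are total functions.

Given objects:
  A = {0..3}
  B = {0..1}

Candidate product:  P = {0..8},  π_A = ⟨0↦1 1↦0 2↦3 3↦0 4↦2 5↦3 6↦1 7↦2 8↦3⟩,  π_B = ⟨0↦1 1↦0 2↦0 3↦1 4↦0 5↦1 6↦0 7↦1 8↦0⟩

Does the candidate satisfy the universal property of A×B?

|A|·|B| = 4·2 = 8;  |P| = 9
  → cardinalities differ; no bijection possible.

Answer: NOT A VALID PRODUCT — |P|=9 ≠ |A|·|B|=8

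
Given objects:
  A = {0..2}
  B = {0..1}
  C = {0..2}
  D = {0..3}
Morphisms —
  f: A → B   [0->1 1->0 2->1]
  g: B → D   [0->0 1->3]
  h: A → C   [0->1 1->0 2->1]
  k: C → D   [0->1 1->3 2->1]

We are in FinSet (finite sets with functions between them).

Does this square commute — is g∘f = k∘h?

1) trace f;g:
  0 f→1 g→3
  1 f→0 g→0
  2 f→1 g→3
  result₁ = [0->3 1->0 2->3]
2) trace h;k:
  0 h→1 k→3
  1 h→0 k→1
  2 h→1 k→3
  result₂ = [0->3 1->1 2->3]
Equal? distinct morphisms ✗

Answer: DOES NOT COMMUTE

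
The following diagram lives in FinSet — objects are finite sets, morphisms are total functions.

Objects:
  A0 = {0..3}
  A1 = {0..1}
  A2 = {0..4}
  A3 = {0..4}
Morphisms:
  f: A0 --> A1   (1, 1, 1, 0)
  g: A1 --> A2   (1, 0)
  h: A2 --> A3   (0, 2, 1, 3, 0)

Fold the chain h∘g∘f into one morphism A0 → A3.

Answer: (0, 0, 0, 2)

Trace:
  0 f-->1 g-->0 h-->0
  1 f-->1 g-->0 h-->0
  2 f-->1 g-->0 h-->0
  3 f-->0 g-->1 h-->2
result: (0, 0, 0, 2)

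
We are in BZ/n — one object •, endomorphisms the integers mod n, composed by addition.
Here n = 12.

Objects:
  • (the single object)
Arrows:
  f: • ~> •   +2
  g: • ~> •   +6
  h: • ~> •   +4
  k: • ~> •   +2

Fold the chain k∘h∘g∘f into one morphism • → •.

Answer: +2

Trace:
  0 +2≡2 +6≡8 +4≡0 +2≡2  (mod 12)
composite: +2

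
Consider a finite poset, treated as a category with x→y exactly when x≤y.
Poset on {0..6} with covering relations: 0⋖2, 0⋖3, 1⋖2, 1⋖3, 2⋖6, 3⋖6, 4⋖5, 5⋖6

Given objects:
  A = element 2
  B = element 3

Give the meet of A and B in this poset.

Common predecessors of 2,3: {0,1}
  maximal lower bounds 0 and 1 are incomparable: neither 0<=1 nor 1<=0
→ no greatest lower bound exists

Answer: NO MEET EXISTS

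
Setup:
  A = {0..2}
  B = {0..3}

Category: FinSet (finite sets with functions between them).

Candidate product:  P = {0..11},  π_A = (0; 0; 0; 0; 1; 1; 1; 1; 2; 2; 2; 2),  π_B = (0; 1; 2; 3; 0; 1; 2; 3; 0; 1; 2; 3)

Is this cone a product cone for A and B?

Answer: VALID PRODUCT

Trace:
|A|·|B| = 3·4 = 12;  |P| = 12
Check the pairing map k ↦ (π_A(k), π_B(k)):
  0 -> (0,0)
  1 -> (0,1)
  2 -> (0,2)
  3 -> (0,3)
  4 -> (1,0)
  5 -> (1,1)
  6 -> (1,2)
  7 -> (1,3)
  8 -> (2,0)
  9 -> (2,1)
  10 -> (2,2)
  11 -> (2,3)
distinct pairs in image: 12 / 12 needed
  → bijection onto A×B; projections well-typed.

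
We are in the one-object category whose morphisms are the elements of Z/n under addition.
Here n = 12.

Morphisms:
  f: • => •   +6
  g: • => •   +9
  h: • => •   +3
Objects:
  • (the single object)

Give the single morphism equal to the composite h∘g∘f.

Answer: +6

Work:
  0 +6≡6 +9≡3 +3≡6  (mod 12)
⟦path⟧: +6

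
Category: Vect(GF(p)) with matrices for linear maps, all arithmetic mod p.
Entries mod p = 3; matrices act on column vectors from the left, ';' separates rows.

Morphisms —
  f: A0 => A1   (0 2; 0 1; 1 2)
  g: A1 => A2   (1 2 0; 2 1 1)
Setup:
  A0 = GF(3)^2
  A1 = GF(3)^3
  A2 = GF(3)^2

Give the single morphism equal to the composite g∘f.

Answer: (0 1; 1 1)

Work:
  e0=[1,0] f=>[0,0,1] g=>[0,1]
  e1=[0,1] f=>[2,1,2] g=>[1,1]
⟦path⟧: (0 1; 1 1)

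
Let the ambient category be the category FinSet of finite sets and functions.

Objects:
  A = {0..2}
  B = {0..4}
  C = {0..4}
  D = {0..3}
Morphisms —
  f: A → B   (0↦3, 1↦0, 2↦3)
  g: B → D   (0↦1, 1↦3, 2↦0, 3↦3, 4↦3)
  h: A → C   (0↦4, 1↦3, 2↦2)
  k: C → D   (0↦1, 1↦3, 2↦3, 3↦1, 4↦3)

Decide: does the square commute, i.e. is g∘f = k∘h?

Along f;g (path 1):
  0 f→3 g→3
  1 f→0 g→1
  2 f→3 g→3
  composite₁ = (0↦3, 1↦1, 2↦3)
Along h;k (path 2):
  0 h→4 k→3
  1 h→3 k→1
  2 h→2 k→3
  composite₂ = (0↦3, 1↦1, 2↦3)
Equal? YES — commutes

Answer: COMMUTES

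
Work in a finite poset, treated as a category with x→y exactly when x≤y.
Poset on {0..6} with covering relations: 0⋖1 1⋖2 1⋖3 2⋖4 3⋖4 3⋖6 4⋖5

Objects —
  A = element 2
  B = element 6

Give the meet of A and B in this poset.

Answer: A∧B = 1

Derivation:
Lower bounds of A=2 and B=6: {0,1}
  0 <= 1
  1 <= 1
glb = 1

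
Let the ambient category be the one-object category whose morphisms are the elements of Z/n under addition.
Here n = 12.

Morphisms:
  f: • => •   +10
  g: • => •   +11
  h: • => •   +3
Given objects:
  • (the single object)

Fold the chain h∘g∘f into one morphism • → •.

  0 +10≡10 +11≡9 +3≡0  (mod 12)
⟦path⟧: +0

Answer: +0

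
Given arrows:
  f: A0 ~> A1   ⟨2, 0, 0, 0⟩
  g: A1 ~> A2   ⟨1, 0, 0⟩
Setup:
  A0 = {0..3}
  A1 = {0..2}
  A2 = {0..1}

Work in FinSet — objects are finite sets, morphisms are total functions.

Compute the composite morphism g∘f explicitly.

Answer: ⟨0, 1, 1, 1⟩

Derivation:
  0 f~>2 g~>0
  1 f~>0 g~>1
  2 f~>0 g~>1
  3 f~>0 g~>1
⟦path⟧: ⟨0, 1, 1, 1⟩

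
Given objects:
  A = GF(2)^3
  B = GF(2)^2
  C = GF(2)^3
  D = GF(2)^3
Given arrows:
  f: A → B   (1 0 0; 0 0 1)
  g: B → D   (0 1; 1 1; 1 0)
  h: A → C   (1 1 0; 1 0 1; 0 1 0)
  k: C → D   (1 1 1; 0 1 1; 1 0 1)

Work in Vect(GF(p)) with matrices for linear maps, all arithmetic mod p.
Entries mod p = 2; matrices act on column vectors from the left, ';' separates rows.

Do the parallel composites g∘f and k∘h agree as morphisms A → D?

Answer: DOES NOT COMMUTE

Derivation:
Path 1 = f;g:
  e0=(1,0,0) f→(1,0) g→(0,1,1)
  e1=(0,1,0) f→(0,0) g→(0,0,0)
  e2=(0,0,1) f→(0,1) g→(1,1,0)
  composite₁ = (0 0 1; 1 0 1; 1 0 0)
Path 2 = h;k:
  e0=(1,0,0) h→(1,1,0) k→(0,1,1)
  e1=(0,1,0) h→(1,0,1) k→(0,1,0)
  e2=(0,0,1) h→(0,1,0) k→(1,1,0)
  composite₂ = (0 0 1; 1 1 1; 1 0 0)
Equal? NO — does not commute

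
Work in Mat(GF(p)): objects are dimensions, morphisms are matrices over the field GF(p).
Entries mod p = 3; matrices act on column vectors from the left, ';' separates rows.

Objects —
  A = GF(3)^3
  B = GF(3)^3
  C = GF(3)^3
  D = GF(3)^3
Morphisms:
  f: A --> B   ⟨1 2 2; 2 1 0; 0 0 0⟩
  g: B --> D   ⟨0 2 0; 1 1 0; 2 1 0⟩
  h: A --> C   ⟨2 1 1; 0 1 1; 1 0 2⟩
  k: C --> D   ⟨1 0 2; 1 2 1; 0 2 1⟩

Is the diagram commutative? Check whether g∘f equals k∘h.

Answer: DOES NOT COMMUTE

Work:
Along f;g (path 1):
  e0=(1,0,0) f-->(1,2,0) g-->(1,0,1)
  e1=(0,1,0) f-->(2,1,0) g-->(2,0,2)
  e2=(0,0,1) f-->(2,0,0) g-->(0,2,1)
  composite₁ = ⟨1 2 0; 0 0 2; 1 2 1⟩
Along h;k (path 2):
  e0=(1,0,0) h-->(2,0,1) k-->(1,0,1)
  e1=(0,1,0) h-->(1,1,0) k-->(1,0,2)
  e2=(0,0,1) h-->(1,1,2) k-->(2,2,1)
  composite₂ = ⟨1 1 2; 0 0 2; 1 2 1⟩
Equal? NO — does not commute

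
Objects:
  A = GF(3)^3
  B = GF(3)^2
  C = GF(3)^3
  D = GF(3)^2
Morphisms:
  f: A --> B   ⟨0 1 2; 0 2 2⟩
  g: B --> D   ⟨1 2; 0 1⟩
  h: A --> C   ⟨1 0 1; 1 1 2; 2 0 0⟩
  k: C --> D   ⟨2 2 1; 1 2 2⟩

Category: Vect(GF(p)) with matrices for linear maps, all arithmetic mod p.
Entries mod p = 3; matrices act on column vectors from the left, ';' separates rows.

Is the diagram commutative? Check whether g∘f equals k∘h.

Answer: DOES NOT COMMUTE

Trace:
Along f;g (path 1):
  e0=[1,0,0] f-->[0,0] g-->[0,0]
  e1=[0,1,0] f-->[1,2] g-->[2,2]
  e2=[0,0,1] f-->[2,2] g-->[0,2]
  result₁ = ⟨0 2 0; 0 2 2⟩
Along h;k (path 2):
  e0=[1,0,0] h-->[1,1,2] k-->[0,1]
  e1=[0,1,0] h-->[0,1,0] k-->[2,2]
  e2=[0,0,1] h-->[1,2,0] k-->[0,2]
  result₂ = ⟨0 2 0; 1 2 2⟩
Equal? differ; not commutative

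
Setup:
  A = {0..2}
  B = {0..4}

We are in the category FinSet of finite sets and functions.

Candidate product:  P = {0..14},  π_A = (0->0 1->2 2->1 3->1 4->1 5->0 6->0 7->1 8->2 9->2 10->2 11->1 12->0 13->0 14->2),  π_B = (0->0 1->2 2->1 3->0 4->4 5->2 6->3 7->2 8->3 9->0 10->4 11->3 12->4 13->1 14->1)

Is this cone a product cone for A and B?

|A|·|B| = 3·5 = 15;  |P| = 15
Check the pairing map k ↦ (π_A(k), π_B(k)):
  0 -> (0,0)
  1 -> (2,2)
  2 -> (1,1)
  3 -> (1,0)
  4 -> (1,4)
  5 -> (0,2)
  6 -> (0,3)
  7 -> (1,2)
  8 -> (2,3)
  9 -> (2,0)
  10 -> (2,4)
  11 -> (1,3)
  12 -> (0,4)
  13 -> (0,1)
  14 -> (2,1)
distinct pairs in image: 15 / 15 needed
  → bijection onto A×B; projections well-typed.

Answer: VALID PRODUCT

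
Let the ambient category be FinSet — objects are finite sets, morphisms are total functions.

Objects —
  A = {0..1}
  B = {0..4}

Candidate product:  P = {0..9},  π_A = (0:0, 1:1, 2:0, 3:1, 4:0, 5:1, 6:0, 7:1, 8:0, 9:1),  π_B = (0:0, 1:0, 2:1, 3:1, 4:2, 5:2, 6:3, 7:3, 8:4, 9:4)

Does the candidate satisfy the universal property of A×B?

Answer: VALID PRODUCT

Work:
|A|·|B| = 2·5 = 10;  |P| = 10
Check the pairing map k ↦ (π_A(k), π_B(k)):
  0 : (0,0)
  1 : (1,0)
  2 : (0,1)
  3 : (1,1)
  4 : (0,2)
  5 : (1,2)
  6 : (0,3)
  7 : (1,3)
  8 : (0,4)
  9 : (1,4)
distinct pairs in image: 10 / 10 needed
  → bijection onto A×B; projections well-typed.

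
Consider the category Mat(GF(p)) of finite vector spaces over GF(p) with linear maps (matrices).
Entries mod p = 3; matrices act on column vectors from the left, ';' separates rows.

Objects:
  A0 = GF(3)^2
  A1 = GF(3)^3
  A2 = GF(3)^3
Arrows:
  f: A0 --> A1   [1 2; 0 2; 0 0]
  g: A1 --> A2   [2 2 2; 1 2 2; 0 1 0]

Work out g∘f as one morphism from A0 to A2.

Answer: [2 2; 1 0; 0 2]

Trace:
  e0=[1,0] f-->[1,0,0] g-->[2,1,0]
  e1=[0,1] f-->[2,2,0] g-->[2,0,2]
result: [2 2; 1 0; 0 2]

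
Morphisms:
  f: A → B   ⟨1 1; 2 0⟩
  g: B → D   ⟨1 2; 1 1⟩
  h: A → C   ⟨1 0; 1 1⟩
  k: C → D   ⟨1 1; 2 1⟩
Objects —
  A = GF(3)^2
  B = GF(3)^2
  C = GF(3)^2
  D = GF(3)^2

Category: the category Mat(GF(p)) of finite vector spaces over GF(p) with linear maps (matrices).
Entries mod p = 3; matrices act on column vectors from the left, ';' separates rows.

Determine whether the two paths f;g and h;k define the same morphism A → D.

Path 1 = f;g:
  e0=⟨1,0⟩ f→⟨1,2⟩ g→⟨2,0⟩
  e1=⟨0,1⟩ f→⟨1,0⟩ g→⟨1,1⟩
  ⟦path⟧₁ = ⟨2 1; 0 1⟩
Path 2 = h;k:
  e0=⟨1,0⟩ h→⟨1,1⟩ k→⟨2,0⟩
  e1=⟨0,1⟩ h→⟨0,1⟩ k→⟨1,1⟩
  ⟦path⟧₂ = ⟨2 1; 0 1⟩
Equal? equal; square commutes

Answer: COMMUTES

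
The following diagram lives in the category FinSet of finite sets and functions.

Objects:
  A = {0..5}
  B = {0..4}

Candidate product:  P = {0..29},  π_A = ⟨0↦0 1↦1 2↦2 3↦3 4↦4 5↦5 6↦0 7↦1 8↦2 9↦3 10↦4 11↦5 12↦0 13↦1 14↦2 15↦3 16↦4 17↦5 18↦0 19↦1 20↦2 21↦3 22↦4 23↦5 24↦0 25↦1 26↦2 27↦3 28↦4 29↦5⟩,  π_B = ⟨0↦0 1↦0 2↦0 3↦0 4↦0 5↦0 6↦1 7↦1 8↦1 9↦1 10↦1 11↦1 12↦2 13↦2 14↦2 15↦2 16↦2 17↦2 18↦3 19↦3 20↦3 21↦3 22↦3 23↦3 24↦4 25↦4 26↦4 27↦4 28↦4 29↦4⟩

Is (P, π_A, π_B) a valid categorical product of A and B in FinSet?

Answer: VALID PRODUCT

Trace:
|A|·|B| = 6·5 = 30;  |P| = 30
Check the pairing map k ↦ (π_A(k), π_B(k)):
  0 ↦ (0,0)
  1 ↦ (1,0)
  2 ↦ (2,0)
  3 ↦ (3,0)
  4 ↦ (4,0)
  5 ↦ (5,0)
  6 ↦ (0,1)
  7 ↦ (1,1)
  8 ↦ (2,1)
  9 ↦ (3,1)
  10 ↦ (4,1)
  11 ↦ (5,1)
  12 ↦ (0,2)
  13 ↦ (1,2)
  14 ↦ (2,2)
  15 ↦ (3,2)
  16 ↦ (4,2)
  17 ↦ (5,2)
  18 ↦ (0,3)
  19 ↦ (1,3)
  20 ↦ (2,3)
  21 ↦ (3,3)
  22 ↦ (4,3)
  23 ↦ (5,3)
  24 ↦ (0,4)
  25 ↦ (1,4)
  26 ↦ (2,4)
  27 ↦ (3,4)
  28 ↦ (4,4)
  29 ↦ (5,4)
distinct pairs in image: 30 / 30 needed
  → bijection onto A×B; projections well-typed.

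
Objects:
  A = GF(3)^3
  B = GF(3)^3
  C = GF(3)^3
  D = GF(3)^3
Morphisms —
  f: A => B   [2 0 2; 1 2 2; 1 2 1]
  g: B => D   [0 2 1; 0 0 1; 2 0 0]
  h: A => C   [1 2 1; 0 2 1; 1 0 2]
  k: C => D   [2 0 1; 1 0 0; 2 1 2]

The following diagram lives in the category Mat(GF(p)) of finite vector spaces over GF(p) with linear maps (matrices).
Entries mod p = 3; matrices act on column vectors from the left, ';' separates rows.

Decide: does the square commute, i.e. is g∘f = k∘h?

Answer: DOES NOT COMMUTE

Work:
Along f;g (path 1):
  e0=(1,0,0) f=>(2,1,1) g=>(0,1,1)
  e1=(0,1,0) f=>(0,2,2) g=>(0,2,0)
  e2=(0,0,1) f=>(2,2,1) g=>(2,1,1)
  result₁ = [0 0 2; 1 2 1; 1 0 1]
Along h;k (path 2):
  e0=(1,0,0) h=>(1,0,1) k=>(0,1,1)
  e1=(0,1,0) h=>(2,2,0) k=>(1,2,0)
  e2=(0,0,1) h=>(1,1,2) k=>(1,1,1)
  result₂ = [0 1 1; 1 2 1; 1 0 1]
Equal? differ; not commutative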